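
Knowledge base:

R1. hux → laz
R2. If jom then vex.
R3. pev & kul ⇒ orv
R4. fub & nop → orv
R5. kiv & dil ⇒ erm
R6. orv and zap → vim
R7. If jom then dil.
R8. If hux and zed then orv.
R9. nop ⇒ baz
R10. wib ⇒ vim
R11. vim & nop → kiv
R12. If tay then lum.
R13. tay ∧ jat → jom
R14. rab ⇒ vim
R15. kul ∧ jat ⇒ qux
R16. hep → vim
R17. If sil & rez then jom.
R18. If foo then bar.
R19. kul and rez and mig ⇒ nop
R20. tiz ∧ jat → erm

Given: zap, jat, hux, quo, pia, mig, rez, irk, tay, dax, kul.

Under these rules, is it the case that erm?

No

Forward chaining from the given facts derives: laz, lum, jom, qux, nop, vex, dil, baz.
Rules concluding erm: R5 needs kiv; R20 needs tiz — none of these are established.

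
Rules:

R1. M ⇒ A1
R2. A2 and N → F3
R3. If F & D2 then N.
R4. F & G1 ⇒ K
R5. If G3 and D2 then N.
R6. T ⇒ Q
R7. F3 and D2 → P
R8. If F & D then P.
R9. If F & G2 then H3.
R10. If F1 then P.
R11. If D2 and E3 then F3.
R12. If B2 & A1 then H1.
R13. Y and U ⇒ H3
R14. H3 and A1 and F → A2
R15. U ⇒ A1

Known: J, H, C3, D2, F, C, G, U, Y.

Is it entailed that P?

Yes

N  (by R3: F, D2)
H3  (by R13: Y, U)
A1  (by R15: U)
A2  (by R14: H3, A1, F)
F3  (by R2: A2, N)
P  (by R7: F3, D2)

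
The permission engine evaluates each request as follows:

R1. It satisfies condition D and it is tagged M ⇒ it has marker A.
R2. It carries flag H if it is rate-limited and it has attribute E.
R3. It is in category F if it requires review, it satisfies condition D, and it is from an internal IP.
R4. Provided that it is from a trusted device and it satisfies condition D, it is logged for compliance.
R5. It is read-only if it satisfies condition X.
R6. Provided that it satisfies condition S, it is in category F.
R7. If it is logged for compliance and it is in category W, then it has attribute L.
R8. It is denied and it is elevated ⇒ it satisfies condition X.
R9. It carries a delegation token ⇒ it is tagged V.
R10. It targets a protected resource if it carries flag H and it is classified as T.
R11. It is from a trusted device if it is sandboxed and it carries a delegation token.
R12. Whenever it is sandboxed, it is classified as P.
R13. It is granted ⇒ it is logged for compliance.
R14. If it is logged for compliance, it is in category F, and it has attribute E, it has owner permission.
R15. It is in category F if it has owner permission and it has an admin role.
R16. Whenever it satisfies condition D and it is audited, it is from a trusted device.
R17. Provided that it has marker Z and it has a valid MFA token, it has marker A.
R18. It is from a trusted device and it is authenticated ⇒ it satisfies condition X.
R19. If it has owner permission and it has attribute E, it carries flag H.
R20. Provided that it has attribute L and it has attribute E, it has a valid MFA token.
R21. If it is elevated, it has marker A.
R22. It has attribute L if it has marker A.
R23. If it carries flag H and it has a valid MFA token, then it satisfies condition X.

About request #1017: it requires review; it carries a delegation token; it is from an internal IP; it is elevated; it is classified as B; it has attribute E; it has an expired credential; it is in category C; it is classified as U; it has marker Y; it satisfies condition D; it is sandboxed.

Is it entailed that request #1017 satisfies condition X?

By R3 (it requires review, it satisfies condition D, it is from an internal IP): it is in category F.
By R11 (it is sandboxed, it carries a delegation token): it is from a trusted device.
By R21 (it is elevated): it has marker A.
By R22 (it has marker A): it has attribute L.
By R4 (it is from a trusted device, it satisfies condition D): it is logged for compliance.
By R14 (it is logged for compliance, it is in category F, it has attribute E): it has owner permission.
By R19 (it has owner permission, it has attribute E): it carries flag H.
By R20 (it has attribute L, it has attribute E): it has a valid MFA token.
By R23 (it carries flag H, it has a valid MFA token): it satisfies condition X.

Yes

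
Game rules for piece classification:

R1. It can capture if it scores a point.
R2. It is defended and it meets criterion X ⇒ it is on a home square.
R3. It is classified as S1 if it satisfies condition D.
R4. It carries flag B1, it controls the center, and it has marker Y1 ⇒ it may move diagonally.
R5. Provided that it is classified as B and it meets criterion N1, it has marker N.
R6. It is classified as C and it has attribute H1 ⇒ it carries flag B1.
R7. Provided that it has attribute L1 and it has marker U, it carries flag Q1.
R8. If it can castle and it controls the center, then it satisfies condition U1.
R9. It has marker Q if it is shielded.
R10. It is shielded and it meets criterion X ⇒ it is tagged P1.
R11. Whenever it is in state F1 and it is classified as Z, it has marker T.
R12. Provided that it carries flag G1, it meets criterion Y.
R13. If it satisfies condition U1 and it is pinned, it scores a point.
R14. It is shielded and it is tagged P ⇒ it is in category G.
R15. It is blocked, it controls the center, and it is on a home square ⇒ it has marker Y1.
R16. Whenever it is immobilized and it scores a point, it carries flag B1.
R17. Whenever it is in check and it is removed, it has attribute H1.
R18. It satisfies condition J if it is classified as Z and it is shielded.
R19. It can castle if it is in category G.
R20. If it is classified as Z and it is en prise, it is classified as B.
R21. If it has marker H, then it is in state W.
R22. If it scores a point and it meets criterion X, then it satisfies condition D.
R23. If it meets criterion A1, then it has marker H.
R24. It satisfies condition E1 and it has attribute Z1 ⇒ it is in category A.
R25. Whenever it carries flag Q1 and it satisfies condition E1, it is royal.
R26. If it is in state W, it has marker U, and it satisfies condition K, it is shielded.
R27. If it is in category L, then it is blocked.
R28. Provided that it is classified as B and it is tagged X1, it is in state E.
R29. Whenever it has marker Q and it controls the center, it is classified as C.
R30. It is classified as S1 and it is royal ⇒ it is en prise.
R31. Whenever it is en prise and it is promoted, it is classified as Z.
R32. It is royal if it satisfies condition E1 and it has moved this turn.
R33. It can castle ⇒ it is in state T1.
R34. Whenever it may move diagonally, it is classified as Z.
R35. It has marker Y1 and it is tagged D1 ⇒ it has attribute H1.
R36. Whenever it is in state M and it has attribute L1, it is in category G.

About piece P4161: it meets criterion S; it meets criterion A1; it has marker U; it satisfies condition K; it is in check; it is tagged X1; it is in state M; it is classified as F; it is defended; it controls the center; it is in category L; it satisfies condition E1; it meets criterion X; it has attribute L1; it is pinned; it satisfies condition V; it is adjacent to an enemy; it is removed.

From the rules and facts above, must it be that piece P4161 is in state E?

Yes

By R2 (it is defended, it meets criterion X): it is on a home square.
By R7 (it has attribute L1, it has marker U): it carries flag Q1.
By R17 (it is in check, it is removed): it has attribute H1.
By R23 (it meets criterion A1): it has marker H.
By R25 (it carries flag Q1, it satisfies condition E1): it is royal.
By R27 (it is in category L): it is blocked.
By R36 (it is in state M, it has attribute L1): it is in category G.
By R15 (it is blocked, it controls the center, it is on a home square): it has marker Y1.
By R19 (it is in category G): it can castle.
By R21 (it has marker H): it is in state W.
By R26 (it is in state W, it has marker U, it satisfies condition K): it is shielded.
By R8 (it can castle, it controls the center): it satisfies condition U1.
By R9 (it is shielded): it has marker Q.
By R13 (it satisfies condition U1, it is pinned): it scores a point.
By R22 (it scores a point, it meets criterion X): it satisfies condition D.
By R29 (it has marker Q, it controls the center): it is classified as C.
By R3 (it satisfies condition D): it is classified as S1.
By R6 (it is classified as C, it has attribute H1): it carries flag B1.
By R30 (it is classified as S1, it is royal): it is en prise.
By R4 (it carries flag B1, it controls the center, it has marker Y1): it may move diagonally.
By R34 (it may move diagonally): it is classified as Z.
By R20 (it is classified as Z, it is en prise): it is classified as B.
By R28 (it is classified as B, it is tagged X1): it is in state E.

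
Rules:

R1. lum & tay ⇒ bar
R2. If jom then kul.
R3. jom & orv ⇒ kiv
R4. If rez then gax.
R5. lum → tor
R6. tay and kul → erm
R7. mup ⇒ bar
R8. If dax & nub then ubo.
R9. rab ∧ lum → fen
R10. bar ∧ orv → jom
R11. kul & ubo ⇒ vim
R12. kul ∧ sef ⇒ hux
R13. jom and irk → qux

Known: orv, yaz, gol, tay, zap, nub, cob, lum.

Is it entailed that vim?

No

Forward chaining from the given facts derives: bar, tor, jom, kul, kiv, erm.
The only rule concluding vim is R11, which needs ubo; that is never established.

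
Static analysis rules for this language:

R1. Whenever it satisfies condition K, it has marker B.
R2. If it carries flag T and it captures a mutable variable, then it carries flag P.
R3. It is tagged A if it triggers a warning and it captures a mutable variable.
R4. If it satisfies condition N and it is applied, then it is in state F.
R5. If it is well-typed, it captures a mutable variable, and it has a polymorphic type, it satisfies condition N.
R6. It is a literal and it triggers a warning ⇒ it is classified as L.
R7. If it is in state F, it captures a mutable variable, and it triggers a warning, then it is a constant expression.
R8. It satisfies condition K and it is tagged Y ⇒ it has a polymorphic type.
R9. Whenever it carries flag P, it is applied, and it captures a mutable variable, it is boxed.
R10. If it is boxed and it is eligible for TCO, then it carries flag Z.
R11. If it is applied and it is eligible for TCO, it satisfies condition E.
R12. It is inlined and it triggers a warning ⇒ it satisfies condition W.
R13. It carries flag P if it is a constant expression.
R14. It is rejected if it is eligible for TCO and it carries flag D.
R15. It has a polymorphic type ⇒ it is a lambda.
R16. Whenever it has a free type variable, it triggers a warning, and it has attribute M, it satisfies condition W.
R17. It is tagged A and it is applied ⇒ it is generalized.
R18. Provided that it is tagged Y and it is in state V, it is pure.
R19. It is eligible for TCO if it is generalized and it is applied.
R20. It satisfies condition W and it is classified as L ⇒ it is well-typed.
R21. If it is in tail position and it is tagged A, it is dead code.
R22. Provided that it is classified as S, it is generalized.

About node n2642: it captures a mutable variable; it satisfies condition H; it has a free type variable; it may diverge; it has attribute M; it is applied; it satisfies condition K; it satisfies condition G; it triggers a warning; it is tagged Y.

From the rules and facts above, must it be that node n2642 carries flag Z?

No

Forward chaining from the given facts derives: has marker B, is tagged A, has a polymorphic type, is a lambda, satisfies condition W, is generalized, is eligible for TCO, satisfies condition E.
The only rule concluding "it carries flag Z" is R10, which needs "it is boxed"; that is never established.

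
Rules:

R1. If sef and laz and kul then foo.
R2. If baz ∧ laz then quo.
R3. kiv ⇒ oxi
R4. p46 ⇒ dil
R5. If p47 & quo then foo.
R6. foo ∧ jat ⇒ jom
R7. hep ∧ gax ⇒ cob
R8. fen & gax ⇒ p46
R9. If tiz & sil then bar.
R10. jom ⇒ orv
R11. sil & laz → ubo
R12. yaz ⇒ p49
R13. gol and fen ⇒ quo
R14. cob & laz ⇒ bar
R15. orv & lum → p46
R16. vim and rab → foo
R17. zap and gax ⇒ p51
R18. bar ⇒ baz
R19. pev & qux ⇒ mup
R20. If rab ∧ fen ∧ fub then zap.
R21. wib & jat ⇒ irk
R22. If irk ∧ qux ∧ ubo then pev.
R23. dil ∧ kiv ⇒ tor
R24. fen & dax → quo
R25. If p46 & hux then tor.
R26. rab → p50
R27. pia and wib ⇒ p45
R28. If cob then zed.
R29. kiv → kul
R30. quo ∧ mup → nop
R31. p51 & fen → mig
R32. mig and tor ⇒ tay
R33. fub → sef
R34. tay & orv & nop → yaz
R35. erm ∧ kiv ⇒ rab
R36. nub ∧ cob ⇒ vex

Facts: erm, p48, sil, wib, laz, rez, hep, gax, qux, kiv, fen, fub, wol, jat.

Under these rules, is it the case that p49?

cob  (by R7: hep, gax)
p46  (by R8: fen, gax)
ubo  (by R11: sil, laz)
bar  (by R14: cob, laz)
baz  (by R18: bar)
irk  (by R21: wib, jat)
pev  (by R22: irk, qux, ubo)
kul  (by R29: kiv)
sef  (by R33: fub)
rab  (by R35: erm, kiv)
foo  (by R1: sef, laz, kul)
quo  (by R2: baz, laz)
dil  (by R4: p46)
jom  (by R6: foo, jat)
orv  (by R10: jom)
mup  (by R19: pev, qux)
zap  (by R20: rab, fen, fub)
tor  (by R23: dil, kiv)
nop  (by R30: quo, mup)
p51  (by R17: zap, gax)
mig  (by R31: p51, fen)
tay  (by R32: mig, tor)
yaz  (by R34: tay, orv, nop)
p49  (by R12: yaz)

Yes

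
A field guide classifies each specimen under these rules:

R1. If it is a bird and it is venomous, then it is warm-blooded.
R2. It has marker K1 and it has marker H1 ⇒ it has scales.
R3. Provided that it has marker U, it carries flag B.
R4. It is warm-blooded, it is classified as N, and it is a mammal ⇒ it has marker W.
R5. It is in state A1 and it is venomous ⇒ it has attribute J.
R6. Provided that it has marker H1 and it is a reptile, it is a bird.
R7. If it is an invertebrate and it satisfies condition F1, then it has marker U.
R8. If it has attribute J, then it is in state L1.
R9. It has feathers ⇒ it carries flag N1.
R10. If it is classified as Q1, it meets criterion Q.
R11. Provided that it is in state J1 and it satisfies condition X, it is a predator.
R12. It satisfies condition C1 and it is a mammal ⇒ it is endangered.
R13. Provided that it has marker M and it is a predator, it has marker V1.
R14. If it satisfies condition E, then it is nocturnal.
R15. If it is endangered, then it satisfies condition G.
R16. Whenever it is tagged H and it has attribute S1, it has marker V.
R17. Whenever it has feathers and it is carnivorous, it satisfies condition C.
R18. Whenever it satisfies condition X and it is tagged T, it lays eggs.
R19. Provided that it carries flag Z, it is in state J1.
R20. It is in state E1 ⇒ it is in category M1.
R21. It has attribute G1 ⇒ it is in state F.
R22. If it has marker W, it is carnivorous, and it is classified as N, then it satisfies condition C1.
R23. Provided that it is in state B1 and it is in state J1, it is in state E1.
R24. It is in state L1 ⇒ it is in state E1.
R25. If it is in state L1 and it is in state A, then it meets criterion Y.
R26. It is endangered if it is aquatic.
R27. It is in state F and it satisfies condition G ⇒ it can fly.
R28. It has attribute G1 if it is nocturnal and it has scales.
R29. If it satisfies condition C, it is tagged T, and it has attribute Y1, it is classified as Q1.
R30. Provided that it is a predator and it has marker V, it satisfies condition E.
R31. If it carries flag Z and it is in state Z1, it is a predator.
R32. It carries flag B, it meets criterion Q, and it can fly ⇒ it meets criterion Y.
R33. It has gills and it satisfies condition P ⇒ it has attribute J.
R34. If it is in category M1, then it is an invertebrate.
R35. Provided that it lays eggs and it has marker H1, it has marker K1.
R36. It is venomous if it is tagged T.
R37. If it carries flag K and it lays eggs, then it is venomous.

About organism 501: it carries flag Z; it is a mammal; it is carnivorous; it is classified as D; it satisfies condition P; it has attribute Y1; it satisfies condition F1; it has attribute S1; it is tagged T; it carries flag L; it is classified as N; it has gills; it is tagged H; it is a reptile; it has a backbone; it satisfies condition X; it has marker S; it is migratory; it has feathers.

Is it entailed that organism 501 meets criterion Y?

Forward chaining from the given facts derives: carries flag N1, has marker V, satisfies condition C, lays eggs, is in state J1, is classified as Q1, has attribute J, is venomous, is in state L1, meets criterion Q, is a predator, is in state E1, satisfies condition E, is nocturnal, is in category M1, is an invertebrate, has marker U, carries flag B.
Rules concluding "it meets criterion Y": R25 needs "it is in state A"; R32 needs "it can fly" — none of these are established.

No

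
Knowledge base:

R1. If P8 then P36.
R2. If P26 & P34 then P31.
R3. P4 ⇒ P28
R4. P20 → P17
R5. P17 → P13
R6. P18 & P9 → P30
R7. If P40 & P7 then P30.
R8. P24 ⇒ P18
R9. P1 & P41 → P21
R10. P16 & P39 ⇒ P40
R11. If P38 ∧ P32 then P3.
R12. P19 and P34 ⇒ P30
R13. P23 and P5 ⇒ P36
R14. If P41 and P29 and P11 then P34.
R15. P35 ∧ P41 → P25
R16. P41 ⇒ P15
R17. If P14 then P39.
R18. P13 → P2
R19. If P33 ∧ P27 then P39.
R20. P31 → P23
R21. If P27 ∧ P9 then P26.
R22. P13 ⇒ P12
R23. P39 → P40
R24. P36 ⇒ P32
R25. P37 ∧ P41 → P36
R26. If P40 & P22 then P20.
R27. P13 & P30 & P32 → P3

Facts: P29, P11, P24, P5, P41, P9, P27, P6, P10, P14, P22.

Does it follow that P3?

Yes

P18  (by R8: P24)
P34  (by R14: P41, P29, P11)
P39  (by R17: P14)
P26  (by R21: P27, P9)
P40  (by R23: P39)
P20  (by R26: P40, P22)
P31  (by R2: P26, P34)
P17  (by R4: P20)
P13  (by R5: P17)
P30  (by R6: P18, P9)
P23  (by R20: P31)
P36  (by R13: P23, P5)
P32  (by R24: P36)
P3  (by R27: P13, P30, P32)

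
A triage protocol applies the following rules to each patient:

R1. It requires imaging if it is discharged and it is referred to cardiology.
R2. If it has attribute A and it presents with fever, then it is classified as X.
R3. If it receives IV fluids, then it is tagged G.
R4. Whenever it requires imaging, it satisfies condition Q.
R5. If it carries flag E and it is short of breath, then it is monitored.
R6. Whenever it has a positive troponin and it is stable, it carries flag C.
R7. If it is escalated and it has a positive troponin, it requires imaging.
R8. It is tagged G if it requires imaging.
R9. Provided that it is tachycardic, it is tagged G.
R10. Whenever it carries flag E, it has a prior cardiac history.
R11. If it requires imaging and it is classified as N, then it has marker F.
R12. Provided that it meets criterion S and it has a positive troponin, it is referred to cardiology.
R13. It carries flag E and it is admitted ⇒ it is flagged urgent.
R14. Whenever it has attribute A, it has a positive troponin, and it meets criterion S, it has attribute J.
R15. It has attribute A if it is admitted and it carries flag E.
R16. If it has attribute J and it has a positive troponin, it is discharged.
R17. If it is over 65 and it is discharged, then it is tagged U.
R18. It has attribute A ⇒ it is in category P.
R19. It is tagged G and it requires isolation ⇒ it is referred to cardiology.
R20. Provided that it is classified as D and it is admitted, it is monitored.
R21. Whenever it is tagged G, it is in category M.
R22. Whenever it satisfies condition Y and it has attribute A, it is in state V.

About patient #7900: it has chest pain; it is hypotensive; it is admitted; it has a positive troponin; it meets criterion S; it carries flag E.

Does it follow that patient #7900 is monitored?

Forward chaining from the given facts derives: has a prior cardiac history, is referred to cardiology, is flagged urgent, has attribute A, is in category P, has attribute J, is discharged, requires imaging, satisfies condition Q, is tagged G, is in category M.
Rules concluding "it is monitored": R5 needs "it is short of breath"; R20 needs "it is classified as D" — none of these are established.

No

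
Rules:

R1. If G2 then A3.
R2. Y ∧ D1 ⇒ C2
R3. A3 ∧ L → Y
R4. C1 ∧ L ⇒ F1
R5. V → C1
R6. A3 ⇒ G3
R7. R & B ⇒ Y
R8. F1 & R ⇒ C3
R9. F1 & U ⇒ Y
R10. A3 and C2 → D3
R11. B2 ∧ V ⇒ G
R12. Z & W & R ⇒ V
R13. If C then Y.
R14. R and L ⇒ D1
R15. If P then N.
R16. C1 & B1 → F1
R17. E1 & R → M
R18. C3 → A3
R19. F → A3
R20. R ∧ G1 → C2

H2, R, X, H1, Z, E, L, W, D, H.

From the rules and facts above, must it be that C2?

Yes

V  (by R12: Z, W, R)
D1  (by R14: R, L)
C1  (by R5: V)
F1  (by R4: C1, L)
C3  (by R8: F1, R)
A3  (by R18: C3)
Y  (by R3: A3, L)
C2  (by R2: Y, D1)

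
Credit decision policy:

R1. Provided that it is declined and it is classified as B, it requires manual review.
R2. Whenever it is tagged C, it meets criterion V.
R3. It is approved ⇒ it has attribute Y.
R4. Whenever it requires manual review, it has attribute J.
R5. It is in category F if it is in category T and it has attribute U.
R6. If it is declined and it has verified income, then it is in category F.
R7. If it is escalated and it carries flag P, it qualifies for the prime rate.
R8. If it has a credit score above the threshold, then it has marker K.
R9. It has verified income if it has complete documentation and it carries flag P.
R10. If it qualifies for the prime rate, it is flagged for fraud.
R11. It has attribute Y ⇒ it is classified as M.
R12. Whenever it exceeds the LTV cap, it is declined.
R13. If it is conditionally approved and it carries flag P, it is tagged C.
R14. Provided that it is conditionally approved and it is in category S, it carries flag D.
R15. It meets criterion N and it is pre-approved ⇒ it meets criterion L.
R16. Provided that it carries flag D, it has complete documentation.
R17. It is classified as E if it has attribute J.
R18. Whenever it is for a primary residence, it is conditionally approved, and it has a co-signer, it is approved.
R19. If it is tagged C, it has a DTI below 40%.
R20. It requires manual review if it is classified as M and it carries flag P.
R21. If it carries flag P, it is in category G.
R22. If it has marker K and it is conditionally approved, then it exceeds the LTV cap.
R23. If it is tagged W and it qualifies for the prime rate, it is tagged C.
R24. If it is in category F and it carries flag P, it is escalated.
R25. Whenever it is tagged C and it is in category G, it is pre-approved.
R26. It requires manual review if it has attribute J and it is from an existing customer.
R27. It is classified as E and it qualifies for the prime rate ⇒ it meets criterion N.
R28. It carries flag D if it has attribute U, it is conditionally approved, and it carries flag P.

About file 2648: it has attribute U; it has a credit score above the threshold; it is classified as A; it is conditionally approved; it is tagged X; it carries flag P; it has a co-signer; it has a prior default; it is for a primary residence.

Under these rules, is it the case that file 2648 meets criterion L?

Yes

By R8 (it has a credit score above the threshold): it has marker K.
By R13 (it is conditionally approved, it carries flag P): it is tagged C.
By R18 (it is for a primary residence, it is conditionally approved, it has a co-signer): it is approved.
By R21 (it carries flag P): it is in category G.
By R22 (it has marker K, it is conditionally approved): it exceeds the LTV cap.
By R25 (it is tagged C, it is in category G): it is pre-approved.
By R28 (it has attribute U, it is conditionally approved, it carries flag P): it carries flag D.
By R3 (it is approved): it has attribute Y.
By R11 (it has attribute Y): it is classified as M.
By R12 (it exceeds the LTV cap): it is declined.
By R16 (it carries flag D): it has complete documentation.
By R20 (it is classified as M, it carries flag P): it requires manual review.
By R4 (it requires manual review): it has attribute J.
By R9 (it has complete documentation, it carries flag P): it has verified income.
By R17 (it has attribute J): it is classified as E.
By R6 (it is declined, it has verified income): it is in category F.
By R24 (it is in category F, it carries flag P): it is escalated.
By R7 (it is escalated, it carries flag P): it qualifies for the prime rate.
By R27 (it is classified as E, it qualifies for the prime rate): it meets criterion N.
By R15 (it meets criterion N, it is pre-approved): it meets criterion L.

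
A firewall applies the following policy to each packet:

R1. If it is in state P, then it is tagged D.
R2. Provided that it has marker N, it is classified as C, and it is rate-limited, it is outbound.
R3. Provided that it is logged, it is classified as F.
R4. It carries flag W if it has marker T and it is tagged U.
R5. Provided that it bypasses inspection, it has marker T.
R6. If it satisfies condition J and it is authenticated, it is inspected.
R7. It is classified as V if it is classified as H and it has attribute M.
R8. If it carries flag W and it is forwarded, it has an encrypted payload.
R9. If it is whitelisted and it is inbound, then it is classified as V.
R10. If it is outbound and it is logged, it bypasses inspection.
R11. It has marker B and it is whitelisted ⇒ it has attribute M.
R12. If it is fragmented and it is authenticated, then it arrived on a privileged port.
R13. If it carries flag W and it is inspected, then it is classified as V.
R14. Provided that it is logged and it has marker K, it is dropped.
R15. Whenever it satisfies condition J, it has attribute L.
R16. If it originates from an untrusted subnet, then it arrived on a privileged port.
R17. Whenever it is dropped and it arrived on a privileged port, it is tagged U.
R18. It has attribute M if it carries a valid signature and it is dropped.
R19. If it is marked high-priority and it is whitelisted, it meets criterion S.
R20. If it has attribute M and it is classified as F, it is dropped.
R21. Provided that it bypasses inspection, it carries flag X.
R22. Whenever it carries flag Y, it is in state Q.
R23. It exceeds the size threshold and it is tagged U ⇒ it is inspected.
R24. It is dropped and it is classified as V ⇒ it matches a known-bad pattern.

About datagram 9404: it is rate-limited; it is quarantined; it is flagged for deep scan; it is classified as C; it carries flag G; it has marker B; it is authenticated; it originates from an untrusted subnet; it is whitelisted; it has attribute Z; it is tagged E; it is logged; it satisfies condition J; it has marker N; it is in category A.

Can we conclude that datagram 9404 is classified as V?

Yes

By R2 (it has marker N, it is classified as C, it is rate-limited): it is outbound.
By R3 (it is logged): it is classified as F.
By R6 (it satisfies condition J, it is authenticated): it is inspected.
By R10 (it is outbound, it is logged): it bypasses inspection.
By R11 (it has marker B, it is whitelisted): it has attribute M.
By R16 (it originates from an untrusted subnet): it arrived on a privileged port.
By R20 (it has attribute M, it is classified as F): it is dropped.
By R5 (it bypasses inspection): it has marker T.
By R17 (it is dropped, it arrived on a privileged port): it is tagged U.
By R4 (it has marker T, it is tagged U): it carries flag W.
By R13 (it carries flag W, it is inspected): it is classified as V.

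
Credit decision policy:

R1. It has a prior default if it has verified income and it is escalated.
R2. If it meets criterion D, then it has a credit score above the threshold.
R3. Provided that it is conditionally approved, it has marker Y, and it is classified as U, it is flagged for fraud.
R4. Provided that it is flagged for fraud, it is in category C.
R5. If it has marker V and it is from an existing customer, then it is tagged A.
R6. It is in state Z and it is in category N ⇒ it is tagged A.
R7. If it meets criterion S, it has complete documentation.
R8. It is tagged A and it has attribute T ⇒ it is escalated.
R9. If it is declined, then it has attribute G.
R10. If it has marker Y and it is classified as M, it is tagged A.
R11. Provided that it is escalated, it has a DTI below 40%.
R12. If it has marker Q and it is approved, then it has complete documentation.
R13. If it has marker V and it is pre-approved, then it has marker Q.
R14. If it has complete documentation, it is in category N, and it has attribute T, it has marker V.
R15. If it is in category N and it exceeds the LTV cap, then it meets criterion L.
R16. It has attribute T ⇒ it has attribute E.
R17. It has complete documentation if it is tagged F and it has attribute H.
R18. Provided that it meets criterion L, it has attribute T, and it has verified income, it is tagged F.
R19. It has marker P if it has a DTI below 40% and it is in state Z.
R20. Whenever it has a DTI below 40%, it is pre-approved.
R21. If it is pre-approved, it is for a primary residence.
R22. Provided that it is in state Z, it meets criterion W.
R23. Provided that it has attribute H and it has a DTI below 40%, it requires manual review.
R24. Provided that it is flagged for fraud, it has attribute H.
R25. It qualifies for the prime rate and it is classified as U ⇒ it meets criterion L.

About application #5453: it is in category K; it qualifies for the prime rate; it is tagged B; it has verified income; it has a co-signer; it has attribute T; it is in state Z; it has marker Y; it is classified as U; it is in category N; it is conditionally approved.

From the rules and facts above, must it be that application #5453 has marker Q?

By R3 (it is conditionally approved, it has marker Y, it is classified as U): it is flagged for fraud.
By R6 (it is in state Z, it is in category N): it is tagged A.
By R8 (it is tagged A, it has attribute T): it is escalated.
By R11 (it is escalated): it has a DTI below 40%.
By R20 (it has a DTI below 40%): it is pre-approved.
By R24 (it is flagged for fraud): it has attribute H.
By R25 (it qualifies for the prime rate, it is classified as U): it meets criterion L.
By R18 (it meets criterion L, it has attribute T, it has verified income): it is tagged F.
By R17 (it is tagged F, it has attribute H): it has complete documentation.
By R14 (it has complete documentation, it is in category N, it has attribute T): it has marker V.
By R13 (it has marker V, it is pre-approved): it has marker Q.

Yes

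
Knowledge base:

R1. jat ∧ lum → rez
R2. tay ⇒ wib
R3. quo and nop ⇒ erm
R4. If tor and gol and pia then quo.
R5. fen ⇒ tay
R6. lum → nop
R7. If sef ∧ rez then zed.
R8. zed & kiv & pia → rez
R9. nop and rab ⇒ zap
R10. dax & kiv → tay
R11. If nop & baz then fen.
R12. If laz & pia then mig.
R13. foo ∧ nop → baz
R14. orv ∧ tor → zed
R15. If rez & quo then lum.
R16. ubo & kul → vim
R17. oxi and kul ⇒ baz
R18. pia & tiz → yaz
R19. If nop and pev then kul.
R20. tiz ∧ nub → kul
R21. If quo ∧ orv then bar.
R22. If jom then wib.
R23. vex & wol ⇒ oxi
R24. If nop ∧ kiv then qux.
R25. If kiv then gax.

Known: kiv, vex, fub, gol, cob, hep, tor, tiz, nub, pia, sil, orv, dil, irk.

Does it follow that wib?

Forward chaining from the given facts derives: quo, zed, yaz, kul, bar, gax, rez, lum, nop, qux, erm.
Rules concluding wib: R2 needs tay; R22 needs jom — none of these are established.

No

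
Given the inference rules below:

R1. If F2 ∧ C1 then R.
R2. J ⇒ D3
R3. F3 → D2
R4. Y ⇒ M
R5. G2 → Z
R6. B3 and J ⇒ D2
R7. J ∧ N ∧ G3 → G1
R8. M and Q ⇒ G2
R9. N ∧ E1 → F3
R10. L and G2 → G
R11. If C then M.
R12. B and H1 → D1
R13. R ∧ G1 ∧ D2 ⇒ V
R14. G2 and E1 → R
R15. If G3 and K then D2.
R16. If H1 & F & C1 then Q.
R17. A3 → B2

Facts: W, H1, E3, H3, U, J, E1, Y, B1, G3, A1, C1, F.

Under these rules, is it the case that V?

No

Forward chaining from the given facts derives: D3, M, Q, G2, R, Z.
The only rule concluding V is R13, which needs G1; that is never established.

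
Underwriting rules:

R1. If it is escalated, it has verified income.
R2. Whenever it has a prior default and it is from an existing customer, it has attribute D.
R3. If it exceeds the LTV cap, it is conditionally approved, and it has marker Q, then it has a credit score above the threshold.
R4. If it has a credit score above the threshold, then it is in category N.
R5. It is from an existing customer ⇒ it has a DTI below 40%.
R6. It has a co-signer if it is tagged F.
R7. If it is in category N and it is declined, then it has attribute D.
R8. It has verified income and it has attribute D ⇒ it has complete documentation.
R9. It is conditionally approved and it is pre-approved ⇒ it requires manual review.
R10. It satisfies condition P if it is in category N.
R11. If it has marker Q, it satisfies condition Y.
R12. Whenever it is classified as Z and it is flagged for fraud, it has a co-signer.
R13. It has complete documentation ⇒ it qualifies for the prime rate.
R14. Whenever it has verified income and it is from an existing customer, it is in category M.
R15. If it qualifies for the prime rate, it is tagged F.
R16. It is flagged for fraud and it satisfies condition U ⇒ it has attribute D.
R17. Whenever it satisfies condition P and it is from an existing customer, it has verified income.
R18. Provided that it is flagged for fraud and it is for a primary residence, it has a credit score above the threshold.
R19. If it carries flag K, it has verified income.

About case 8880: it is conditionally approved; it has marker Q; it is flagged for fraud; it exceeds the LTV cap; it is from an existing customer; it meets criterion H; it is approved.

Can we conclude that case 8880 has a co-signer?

No

Forward chaining from the given facts derives: has a credit score above the threshold, is in category N, has a DTI below 40%, satisfies condition P, satisfies condition Y, has verified income, is in category M.
Rules concluding "it has a co-signer": R6 needs "it is tagged F"; R12 needs "it is classified as Z" — none of these are established.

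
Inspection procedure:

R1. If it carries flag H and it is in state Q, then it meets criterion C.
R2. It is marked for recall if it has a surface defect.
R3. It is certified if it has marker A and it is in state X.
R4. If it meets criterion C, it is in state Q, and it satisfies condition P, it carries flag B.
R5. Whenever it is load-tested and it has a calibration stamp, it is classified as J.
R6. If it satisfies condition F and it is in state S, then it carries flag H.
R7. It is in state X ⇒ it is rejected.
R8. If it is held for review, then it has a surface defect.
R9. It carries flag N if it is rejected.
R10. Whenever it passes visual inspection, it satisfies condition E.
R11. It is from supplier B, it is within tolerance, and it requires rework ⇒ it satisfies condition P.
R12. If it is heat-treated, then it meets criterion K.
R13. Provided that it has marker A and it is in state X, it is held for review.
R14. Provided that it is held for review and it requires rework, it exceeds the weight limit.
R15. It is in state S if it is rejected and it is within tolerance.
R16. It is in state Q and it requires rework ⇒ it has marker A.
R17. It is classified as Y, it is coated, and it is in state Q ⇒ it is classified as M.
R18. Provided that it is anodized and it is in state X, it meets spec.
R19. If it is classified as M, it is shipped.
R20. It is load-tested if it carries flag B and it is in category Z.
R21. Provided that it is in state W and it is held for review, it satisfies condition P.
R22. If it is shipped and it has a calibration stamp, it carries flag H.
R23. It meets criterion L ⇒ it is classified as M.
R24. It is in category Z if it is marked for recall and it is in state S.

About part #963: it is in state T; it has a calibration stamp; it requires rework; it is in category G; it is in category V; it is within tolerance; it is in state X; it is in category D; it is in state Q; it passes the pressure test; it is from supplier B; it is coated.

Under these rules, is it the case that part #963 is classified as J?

No

Forward chaining from the given facts derives: is rejected, carries flag N, satisfies condition P, is in state S, has marker A, is certified, is held for review, exceeds the weight limit, has a surface defect, is marked for recall, is in category Z.
The only rule concluding "it is classified as J" is R5, which needs "it is load-tested"; that is never established.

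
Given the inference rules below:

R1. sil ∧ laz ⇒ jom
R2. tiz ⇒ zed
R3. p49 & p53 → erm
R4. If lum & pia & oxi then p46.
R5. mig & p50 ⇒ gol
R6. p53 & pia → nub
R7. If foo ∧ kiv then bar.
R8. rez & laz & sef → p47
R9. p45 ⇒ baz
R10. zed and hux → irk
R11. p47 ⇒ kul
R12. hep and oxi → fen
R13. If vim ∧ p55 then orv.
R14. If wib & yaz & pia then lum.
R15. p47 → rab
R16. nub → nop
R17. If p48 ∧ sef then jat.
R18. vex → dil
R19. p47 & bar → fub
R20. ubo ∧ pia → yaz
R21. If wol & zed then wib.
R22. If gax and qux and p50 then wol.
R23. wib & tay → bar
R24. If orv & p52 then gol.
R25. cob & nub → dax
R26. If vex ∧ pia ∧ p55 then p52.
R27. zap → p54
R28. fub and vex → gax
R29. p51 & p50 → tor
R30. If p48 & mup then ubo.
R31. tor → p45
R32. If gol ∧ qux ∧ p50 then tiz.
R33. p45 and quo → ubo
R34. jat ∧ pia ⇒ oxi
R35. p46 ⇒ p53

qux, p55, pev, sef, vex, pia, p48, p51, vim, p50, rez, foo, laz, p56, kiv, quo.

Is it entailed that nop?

Yes

bar  (by R7: foo, kiv)
p47  (by R8: rez, laz, sef)
orv  (by R13: vim, p55)
jat  (by R17: p48, sef)
fub  (by R19: p47, bar)
p52  (by R26: vex, pia, p55)
gax  (by R28: fub, vex)
tor  (by R29: p51, p50)
p45  (by R31: tor)
ubo  (by R33: p45, quo)
oxi  (by R34: jat, pia)
yaz  (by R20: ubo, pia)
wol  (by R22: gax, qux, p50)
gol  (by R24: orv, p52)
tiz  (by R32: gol, qux, p50)
zed  (by R2: tiz)
wib  (by R21: wol, zed)
lum  (by R14: wib, yaz, pia)
p46  (by R4: lum, pia, oxi)
p53  (by R35: p46)
nub  (by R6: p53, pia)
nop  (by R16: nub)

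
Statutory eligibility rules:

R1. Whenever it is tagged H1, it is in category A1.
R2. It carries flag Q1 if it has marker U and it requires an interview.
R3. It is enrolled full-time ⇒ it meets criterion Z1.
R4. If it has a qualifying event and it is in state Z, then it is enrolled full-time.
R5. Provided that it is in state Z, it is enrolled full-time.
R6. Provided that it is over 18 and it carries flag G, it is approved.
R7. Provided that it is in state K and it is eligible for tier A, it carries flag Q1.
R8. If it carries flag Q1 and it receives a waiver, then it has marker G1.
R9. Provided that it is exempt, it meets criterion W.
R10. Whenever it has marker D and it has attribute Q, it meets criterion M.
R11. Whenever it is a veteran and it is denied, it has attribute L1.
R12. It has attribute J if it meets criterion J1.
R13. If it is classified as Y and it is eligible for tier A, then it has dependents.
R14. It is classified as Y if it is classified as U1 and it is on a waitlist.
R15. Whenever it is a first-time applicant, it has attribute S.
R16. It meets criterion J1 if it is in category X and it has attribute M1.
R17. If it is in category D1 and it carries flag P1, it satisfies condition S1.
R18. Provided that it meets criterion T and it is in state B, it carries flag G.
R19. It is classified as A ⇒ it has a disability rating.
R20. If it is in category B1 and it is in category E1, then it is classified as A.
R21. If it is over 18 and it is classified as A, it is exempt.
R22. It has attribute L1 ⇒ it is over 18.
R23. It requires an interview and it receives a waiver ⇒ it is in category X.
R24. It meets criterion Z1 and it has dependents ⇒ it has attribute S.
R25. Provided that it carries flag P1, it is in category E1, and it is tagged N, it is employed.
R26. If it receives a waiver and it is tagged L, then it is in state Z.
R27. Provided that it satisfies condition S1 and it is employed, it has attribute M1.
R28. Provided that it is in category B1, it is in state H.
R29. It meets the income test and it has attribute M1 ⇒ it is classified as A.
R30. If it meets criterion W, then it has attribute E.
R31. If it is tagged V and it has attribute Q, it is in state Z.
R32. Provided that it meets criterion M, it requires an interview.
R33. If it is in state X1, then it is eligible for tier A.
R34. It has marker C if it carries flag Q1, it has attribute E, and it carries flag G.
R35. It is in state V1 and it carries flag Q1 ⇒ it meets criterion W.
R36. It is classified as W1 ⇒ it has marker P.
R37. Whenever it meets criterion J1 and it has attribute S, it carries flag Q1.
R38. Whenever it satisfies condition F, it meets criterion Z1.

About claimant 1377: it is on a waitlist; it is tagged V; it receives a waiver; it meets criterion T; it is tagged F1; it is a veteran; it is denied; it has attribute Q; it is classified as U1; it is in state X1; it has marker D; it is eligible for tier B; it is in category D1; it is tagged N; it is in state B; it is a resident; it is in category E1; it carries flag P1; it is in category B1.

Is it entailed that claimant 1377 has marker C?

Yes

By R10 (it has marker D, it has attribute Q): it meets criterion M.
By R11 (it is a veteran, it is denied): it has attribute L1.
By R14 (it is classified as U1, it is on a waitlist): it is classified as Y.
By R17 (it is in category D1, it carries flag P1): it satisfies condition S1.
By R18 (it meets criterion T, it is in state B): it carries flag G.
By R20 (it is in category B1, it is in category E1): it is classified as A.
By R22 (it has attribute L1): it is over 18.
By R25 (it carries flag P1, it is in category E1, it is tagged N): it is employed.
By R27 (it satisfies condition S1, it is employed): it has attribute M1.
By R31 (it is tagged V, it has attribute Q): it is in state Z.
By R32 (it meets criterion M): it requires an interview.
By R33 (it is in state X1): it is eligible for tier A.
By R5 (it is in state Z): it is enrolled full-time.
By R13 (it is classified as Y, it is eligible for tier A): it has dependents.
By R21 (it is over 18, it is classified as A): it is exempt.
By R23 (it requires an interview, it receives a waiver): it is in category X.
By R3 (it is enrolled full-time): it meets criterion Z1.
By R9 (it is exempt): it meets criterion W.
By R16 (it is in category X, it has attribute M1): it meets criterion J1.
By R24 (it meets criterion Z1, it has dependents): it has attribute S.
By R30 (it meets criterion W): it has attribute E.
By R37 (it meets criterion J1, it has attribute S): it carries flag Q1.
By R34 (it carries flag Q1, it has attribute E, it carries flag G): it has marker C.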